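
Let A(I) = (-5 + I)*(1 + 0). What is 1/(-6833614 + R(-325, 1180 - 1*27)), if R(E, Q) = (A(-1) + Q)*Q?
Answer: -1/5511123 ≈ -1.8145e-7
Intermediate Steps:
A(I) = -5 + I (A(I) = (-5 + I)*1 = -5 + I)
R(E, Q) = Q*(-6 + Q) (R(E, Q) = ((-5 - 1) + Q)*Q = (-6 + Q)*Q = Q*(-6 + Q))
1/(-6833614 + R(-325, 1180 - 1*27)) = 1/(-6833614 + (1180 - 1*27)*(-6 + (1180 - 1*27))) = 1/(-6833614 + (1180 - 27)*(-6 + (1180 - 27))) = 1/(-6833614 + 1153*(-6 + 1153)) = 1/(-6833614 + 1153*1147) = 1/(-6833614 + 1322491) = 1/(-5511123) = -1/5511123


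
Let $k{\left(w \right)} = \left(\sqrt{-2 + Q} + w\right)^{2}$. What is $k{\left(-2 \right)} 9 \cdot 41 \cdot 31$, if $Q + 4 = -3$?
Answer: $-57195 - 137268 i \approx -57195.0 - 1.3727 \cdot 10^{5} i$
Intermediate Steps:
$Q = -7$ ($Q = -4 - 3 = -7$)
$k{\left(w \right)} = \left(w + 3 i\right)^{2}$ ($k{\left(w \right)} = \left(\sqrt{-2 - 7} + w\right)^{2} = \left(\sqrt{-9} + w\right)^{2} = \left(3 i + w\right)^{2} = \left(w + 3 i\right)^{2}$)
$k{\left(-2 \right)} 9 \cdot 41 \cdot 31 = \left(-2 + 3 i\right)^{2} \cdot 9 \cdot 41 \cdot 31 = \left(-2 + 3 i\right)^{2} \cdot 369 \cdot 31 = \left(-2 + 3 i\right)^{2} \cdot 11439 = 11439 \left(-2 + 3 i\right)^{2}$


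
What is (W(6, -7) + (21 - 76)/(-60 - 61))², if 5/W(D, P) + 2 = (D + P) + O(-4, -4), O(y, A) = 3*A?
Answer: 16/1089 ≈ 0.014692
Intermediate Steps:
W(D, P) = 5/(-14 + D + P) (W(D, P) = 5/(-2 + ((D + P) + 3*(-4))) = 5/(-2 + ((D + P) - 12)) = 5/(-2 + (-12 + D + P)) = 5/(-14 + D + P))
(W(6, -7) + (21 - 76)/(-60 - 61))² = (5/(-14 + 6 - 7) + (21 - 76)/(-60 - 61))² = (5/(-15) - 55/(-121))² = (5*(-1/15) - 55*(-1/121))² = (-⅓ + 5/11)² = (4/33)² = 16/1089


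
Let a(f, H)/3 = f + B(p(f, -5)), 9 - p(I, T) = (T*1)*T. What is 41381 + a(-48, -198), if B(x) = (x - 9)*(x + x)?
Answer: 43637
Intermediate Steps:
p(I, T) = 9 - T**2 (p(I, T) = 9 - T*1*T = 9 - T*T = 9 - T**2)
B(x) = 2*x*(-9 + x) (B(x) = (-9 + x)*(2*x) = 2*x*(-9 + x))
a(f, H) = 2400 + 3*f (a(f, H) = 3*(f + 2*(9 - 1*(-5)**2)*(-9 + (9 - 1*(-5)**2))) = 3*(f + 2*(9 - 1*25)*(-9 + (9 - 1*25))) = 3*(f + 2*(9 - 25)*(-9 + (9 - 25))) = 3*(f + 2*(-16)*(-9 - 16)) = 3*(f + 2*(-16)*(-25)) = 3*(f + 800) = 3*(800 + f) = 2400 + 3*f)
41381 + a(-48, -198) = 41381 + (2400 + 3*(-48)) = 41381 + (2400 - 144) = 41381 + 2256 = 43637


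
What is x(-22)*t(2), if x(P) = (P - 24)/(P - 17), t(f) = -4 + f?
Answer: -92/39 ≈ -2.3590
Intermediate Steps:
x(P) = (-24 + P)/(-17 + P)
x(-22)*t(2) = ((-24 - 22)/(-17 - 22))*(-4 + 2) = (-46/(-39))*(-2) = -1/39*(-46)*(-2) = (46/39)*(-2) = -92/39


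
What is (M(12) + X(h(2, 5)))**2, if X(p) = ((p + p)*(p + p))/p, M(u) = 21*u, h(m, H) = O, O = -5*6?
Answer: 17424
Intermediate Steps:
O = -30
h(m, H) = -30
X(p) = 4*p (X(p) = ((2*p)*(2*p))/p = (4*p**2)/p = 4*p)
(M(12) + X(h(2, 5)))**2 = (21*12 + 4*(-30))**2 = (252 - 120)**2 = 132**2 = 17424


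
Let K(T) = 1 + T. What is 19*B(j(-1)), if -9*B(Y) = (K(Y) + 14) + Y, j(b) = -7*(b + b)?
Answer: -817/9 ≈ -90.778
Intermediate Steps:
j(b) = -14*b
B(Y) = -5/3 - 2*Y/9 (B(Y) = -(((1 + Y) + 14) + Y)/9 = -((15 + Y) + Y)/9 = -(15 + 2*Y)/9 = -5/3 - 2*Y/9)
19*B(j(-1)) = 19*(-5/3 - (-28)*(-1)/9) = 19*(-5/3 - 2/9*14) = 19*(-5/3 - 28/9) = 19*(-43/9) = -817/9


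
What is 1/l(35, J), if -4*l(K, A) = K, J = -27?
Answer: -4/35 ≈ -0.11429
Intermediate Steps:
l(K, A) = -K/4
1/l(35, J) = 1/(-1/4*35) = 1/(-35/4) = -4/35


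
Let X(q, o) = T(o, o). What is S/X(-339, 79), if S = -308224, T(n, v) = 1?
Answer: -308224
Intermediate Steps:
X(q, o) = 1
S/X(-339, 79) = -308224/1 = -308224*1 = -308224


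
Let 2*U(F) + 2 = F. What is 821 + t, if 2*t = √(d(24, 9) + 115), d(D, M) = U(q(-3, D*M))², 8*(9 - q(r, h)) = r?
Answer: 821 + √32921/32 ≈ 826.67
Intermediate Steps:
q(r, h) = 9 - r/8
U(F) = -1 + F/2
d(D, M) = 3481/256 (d(D, M) = (-1 + (9 - ⅛*(-3))/2)² = (-1 + (9 + 3/8)/2)² = (-1 + (½)*(75/8))² = (-1 + 75/16)² = (59/16)² = 3481/256)
t = √32921/32 (t = √(3481/256 + 115)/2 = √(32921/256)/2 = (√32921/16)/2 = √32921/32 ≈ 5.6700)
821 + t = 821 + √32921/32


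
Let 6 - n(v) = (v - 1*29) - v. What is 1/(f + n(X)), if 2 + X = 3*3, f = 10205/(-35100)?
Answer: 540/18743 ≈ 0.028811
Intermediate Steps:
f = -157/540 (f = 10205*(-1/35100) = -157/540 ≈ -0.29074)
X = 7 (X = -2 + 3*3 = -2 + 9 = 7)
n(v) = 35 (n(v) = 6 - ((v - 1*29) - v) = 6 - ((v - 29) - v) = 6 - ((-29 + v) - v) = 6 - 1*(-29) = 6 + 29 = 35)
1/(f + n(X)) = 1/(-157/540 + 35) = 1/(18743/540) = 540/18743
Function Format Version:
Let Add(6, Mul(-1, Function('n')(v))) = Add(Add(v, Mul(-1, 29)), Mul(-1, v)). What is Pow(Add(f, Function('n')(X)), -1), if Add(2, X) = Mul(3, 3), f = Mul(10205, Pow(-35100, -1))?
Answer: Rational(540, 18743) ≈ 0.028811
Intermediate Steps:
f = Rational(-157, 540) (f = Mul(10205, Rational(-1, 35100)) = Rational(-157, 540) ≈ -0.29074)
X = 7 (X = Add(-2, Mul(3, 3)) = Add(-2, 9) = 7)
Function('n')(v) = 35 (Function('n')(v) = Add(6, Mul(-1, Add(Add(v, Mul(-1, 29)), Mul(-1, v)))) = Add(6, Mul(-1, Add(Add(v, -29), Mul(-1, v)))) = Add(6, Mul(-1, Add(Add(-29, v), Mul(-1, v)))) = Add(6, Mul(-1, -29)) = Add(6, 29) = 35)
Pow(Add(f, Function('n')(X)), -1) = Pow(Add(Rational(-157, 540), 35), -1) = Pow(Rational(18743, 540), -1) = Rational(540, 18743)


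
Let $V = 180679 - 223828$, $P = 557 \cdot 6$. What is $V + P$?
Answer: $-39807$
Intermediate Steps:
$P = 3342$
$V = -43149$
$V + P = -43149 + 3342 = -39807$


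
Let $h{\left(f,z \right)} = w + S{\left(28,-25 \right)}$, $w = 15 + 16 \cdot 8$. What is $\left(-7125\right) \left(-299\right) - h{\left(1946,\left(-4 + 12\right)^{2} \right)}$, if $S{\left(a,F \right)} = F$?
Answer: $2130257$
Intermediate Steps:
$w = 143$ ($w = 15 + 128 = 143$)
$h{\left(f,z \right)} = 118$ ($h{\left(f,z \right)} = 143 - 25 = 118$)
$\left(-7125\right) \left(-299\right) - h{\left(1946,\left(-4 + 12\right)^{2} \right)} = \left(-7125\right) \left(-299\right) - 118 = 2130375 - 118 = 2130257$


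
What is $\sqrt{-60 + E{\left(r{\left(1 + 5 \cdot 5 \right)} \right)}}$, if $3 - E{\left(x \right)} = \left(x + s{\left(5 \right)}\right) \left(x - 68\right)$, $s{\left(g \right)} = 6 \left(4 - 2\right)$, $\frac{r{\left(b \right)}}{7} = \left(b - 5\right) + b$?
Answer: $i \sqrt{89058} \approx 298.43 i$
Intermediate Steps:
$r{\left(b \right)} = -35 + 14 b$ ($r{\left(b \right)} = 7 \left(\left(b - 5\right) + b\right) = 7 \left(\left(-5 + b\right) + b\right) = 7 \left(-5 + 2 b\right) = -35 + 14 b$)
$s{\left(g \right)} = 12$ ($s{\left(g \right)} = 6 \cdot 2 = 12$)
$E{\left(x \right)} = 3 - \left(-68 + x\right) \left(12 + x\right)$ ($E{\left(x \right)} = 3 - \left(x + 12\right) \left(x - 68\right) = 3 - \left(12 + x\right) \left(-68 + x\right) = 3 - \left(-68 + x\right) \left(12 + x\right)$)
$\sqrt{-60 + E{\left(r{\left(1 + 5 \cdot 5 \right)} \right)}} = \sqrt{-60 + \left(819 - \left(-35 + 14 \left(1 + 5 \cdot 5\right)\right)^{2} + 56 \left(-35 + 14 \left(1 + 5 \cdot 5\right)\right)\right)} = \sqrt{-60 + \left(819 - \left(-35 + 14 \left(1 + 25\right)\right)^{2} + 56 \left(-35 + 14 \left(1 + 25\right)\right)\right)} = \sqrt{-60 + \left(819 - \left(-35 + 14 \cdot 26\right)^{2} + 56 \left(-35 + 14 \cdot 26\right)\right)} = \sqrt{-60 + \left(819 - \left(-35 + 364\right)^{2} + 56 \left(-35 + 364\right)\right)} = \sqrt{-60 + \left(819 - 329^{2} + 56 \cdot 329\right)} = \sqrt{-60 + \left(819 - 108241 + 18424\right)} = \sqrt{-60 - 88998} = \sqrt{-89058} = i \sqrt{89058}$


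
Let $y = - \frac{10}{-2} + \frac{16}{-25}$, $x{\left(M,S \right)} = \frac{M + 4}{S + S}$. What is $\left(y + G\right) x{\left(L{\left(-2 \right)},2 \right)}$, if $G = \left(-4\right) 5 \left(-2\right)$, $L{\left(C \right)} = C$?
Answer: $\frac{1109}{50} \approx 22.18$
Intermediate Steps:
$x{\left(M,S \right)} = \frac{4 + M}{2 S}$
$y = \frac{109}{25}$ ($y = \left(-10\right) \left(- \frac{1}{2}\right) + 16 \left(- \frac{1}{25}\right) = 5 - \frac{16}{25} = \frac{109}{25} \approx 4.36$)
$G = 40$ ($G = \left(-20\right) \left(-2\right) = 40$)
$\left(y + G\right) x{\left(L{\left(-2 \right)},2 \right)} = \left(\frac{109}{25} + 40\right) \frac{4 - 2}{2 \cdot 2} = \frac{1109 \cdot \frac{1}{2} \cdot \frac{1}{2} \cdot 2}{25} = \frac{1109}{25} \cdot \frac{1}{2} = \frac{1109}{50}$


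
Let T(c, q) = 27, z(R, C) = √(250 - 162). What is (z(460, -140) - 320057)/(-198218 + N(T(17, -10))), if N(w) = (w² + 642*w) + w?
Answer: 320057/180128 - √22/90064 ≈ 1.7768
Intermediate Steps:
z(R, C) = 2*√22 (z(R, C) = √88 = 2*√22)
N(w) = w² + 643*w
(z(460, -140) - 320057)/(-198218 + N(T(17, -10))) = (2*√22 - 320057)/(-198218 + 27*(643 + 27)) = (-320057 + 2*√22)/(-198218 + 27*670) = (-320057 + 2*√22)/(-198218 + 18090) = (-320057 + 2*√22)/(-180128) = (-320057 + 2*√22)*(-1/180128) = 320057/180128 - √22/90064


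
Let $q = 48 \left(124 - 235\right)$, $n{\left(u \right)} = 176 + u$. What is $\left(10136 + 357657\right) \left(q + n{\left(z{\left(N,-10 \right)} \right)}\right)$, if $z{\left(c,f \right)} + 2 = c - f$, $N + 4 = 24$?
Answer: $-1884571332$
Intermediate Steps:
$N = 20$ ($N = -4 + 24 = 20$)
$z{\left(c,f \right)} = -2 + c - f$ ($z{\left(c,f \right)} = -2 + \left(c - f\right) = -2 + c - f$)
$q = -5328$ ($q = 48 \left(-111\right) = -5328$)
$\left(10136 + 357657\right) \left(q + n{\left(z{\left(N,-10 \right)} \right)}\right) = \left(10136 + 357657\right) \left(-5328 + \left(176 - -28\right)\right) = 367793 \left(-5328 + \left(176 + \left(-2 + 20 + 10\right)\right)\right) = 367793 \left(-5328 + \left(176 + 28\right)\right) = 367793 \left(-5328 + 204\right) = 367793 \left(-5124\right) = -1884571332$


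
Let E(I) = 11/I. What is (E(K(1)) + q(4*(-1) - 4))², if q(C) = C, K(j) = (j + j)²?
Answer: 441/16 ≈ 27.563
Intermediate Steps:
K(j) = 4*j² (K(j) = (2*j)² = 4*j²)
(E(K(1)) + q(4*(-1) - 4))² = (11/((4*1²)) + (4*(-1) - 4))² = (11/((4*1)) + (-4 - 4))² = (11/4 - 8)² = (-21/4)² = 441/16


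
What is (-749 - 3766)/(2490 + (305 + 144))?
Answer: -4515/2939 ≈ -1.5362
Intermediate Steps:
(-749 - 3766)/(2490 + (305 + 144)) = -4515/(2490 + 449) = -4515/2939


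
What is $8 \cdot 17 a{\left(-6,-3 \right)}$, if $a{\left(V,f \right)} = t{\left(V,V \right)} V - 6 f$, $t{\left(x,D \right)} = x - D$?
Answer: $2448$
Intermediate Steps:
$a{\left(V,f \right)} = - 6 f$ ($a{\left(V,f \right)} = \left(V - V\right) V - 6 f = 0 V - 6 f = 0 - 6 f = - 6 f$)
$8 \cdot 17 a{\left(-6,-3 \right)} = 8 \cdot 17 \left(\left(-6\right) \left(-3\right)\right) = 136 \cdot 18 = 2448$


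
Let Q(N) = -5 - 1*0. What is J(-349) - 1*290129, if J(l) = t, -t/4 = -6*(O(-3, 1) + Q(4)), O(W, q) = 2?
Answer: -290201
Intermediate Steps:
Q(N) = -5 (Q(N) = -5 + 0 = -5)
t = -72 (t = -(-24)*(2 - 5) = -(-24)*(-3) = -4*18 = -72)
J(l) = -72
J(-349) - 1*290129 = -72 - 1*290129 = -72 - 290129 = -290201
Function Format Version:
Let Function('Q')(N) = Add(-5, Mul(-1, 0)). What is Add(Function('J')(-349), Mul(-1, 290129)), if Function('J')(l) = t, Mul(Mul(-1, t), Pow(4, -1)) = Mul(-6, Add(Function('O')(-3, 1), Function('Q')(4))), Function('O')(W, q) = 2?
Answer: -290201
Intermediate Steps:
Function('Q')(N) = -5 (Function('Q')(N) = Add(-5, 0) = -5)
t = -72 (t = Mul(-4, Mul(-6, Add(2, -5))) = Mul(-4, Mul(-6, -3)) = Mul(-4, 18) = -72)
Function('J')(l) = -72
Add(Function('J')(-349), Mul(-1, 290129)) = Add(-72, Mul(-1, 290129)) = Add(-72, -290129) = -290201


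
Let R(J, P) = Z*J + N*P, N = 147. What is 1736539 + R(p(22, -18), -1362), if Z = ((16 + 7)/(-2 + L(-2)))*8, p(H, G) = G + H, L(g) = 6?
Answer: 1536509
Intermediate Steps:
Z = 46 (Z = ((16 + 7)/(-2 + 6))*8 = (23/4)*8 = 46)
R(J, P) = 46*J + 147*P
1736539 + R(p(22, -18), -1362) = 1736539 + (46*(-18 + 22) + 147*(-1362)) = 1736539 + (46*4 - 200214) = 1736539 + (184 - 200214) = 1736539 - 200030 = 1536509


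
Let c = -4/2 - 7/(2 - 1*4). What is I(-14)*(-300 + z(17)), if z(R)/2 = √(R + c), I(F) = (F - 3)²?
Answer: -86700 + 289*√74 ≈ -84214.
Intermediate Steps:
I(F) = (-3 + F)²
c = 3/2 (c = -4*½ - 7/(2 - 4) = -2 - 7/(-2) = -2 - 7*(-½) = -2 + 7/2 = 3/2 ≈ 1.5000)
z(R) = 2*√(3/2 + R) (z(R) = 2*√(R + 3/2) = 2*√(3/2 + R))
I(-14)*(-300 + z(17)) = (-3 - 14)²*(-300 + √(6 + 4*17)) = (-17)²*(-300 + √(6 + 68)) = 289*(-300 + √74) = -86700 + 289*√74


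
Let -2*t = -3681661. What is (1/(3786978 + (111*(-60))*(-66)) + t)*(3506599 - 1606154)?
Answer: 7393054182482807725/2113269 ≈ 3.4984e+12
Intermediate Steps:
t = 3681661/2 (t = -½*(-3681661) = 3681661/2 ≈ 1.8408e+6)
(1/(3786978 + (111*(-60))*(-66)) + t)*(3506599 - 1606154) = (1/(3786978 + (111*(-60))*(-66)) + 3681661/2)*(3506599 - 1606154) = (1/(3786978 - 6660*(-66)) + 3681661/2)*1900445 = (1/(3786978 + 439560) + 3681661/2)*1900445 = (1/4226538 + 3681661/2)*1900445 = (3890170029905/2113269)*1900445 = 7393054182482807725/2113269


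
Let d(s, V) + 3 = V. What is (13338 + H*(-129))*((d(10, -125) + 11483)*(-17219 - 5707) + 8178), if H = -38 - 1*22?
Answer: -5486952283056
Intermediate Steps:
H = -60 (H = -38 - 22 = -60)
d(s, V) = -3 + V
(13338 + H*(-129))*((d(10, -125) + 11483)*(-17219 - 5707) + 8178) = (13338 - 60*(-129))*(((-3 - 125) + 11483)*(-17219 - 5707) + 8178) = (13338 + 7740)*((-128 + 11483)*(-22926) + 8178) = 21078*(11355*(-22926) + 8178) = 21078*(-260324730 + 8178) = 21078*(-260316552) = -5486952283056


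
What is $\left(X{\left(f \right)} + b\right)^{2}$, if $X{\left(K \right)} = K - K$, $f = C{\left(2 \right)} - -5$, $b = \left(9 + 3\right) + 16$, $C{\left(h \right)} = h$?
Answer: $784$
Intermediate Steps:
$b = 28$ ($b = 12 + 16 = 28$)
$f = 7$ ($f = 2 - -5 = 2 + 5 = 7$)
$X{\left(K \right)} = 0$
$\left(X{\left(f \right)} + b\right)^{2} = \left(0 + 28\right)^{2} = 28^{2} = 784$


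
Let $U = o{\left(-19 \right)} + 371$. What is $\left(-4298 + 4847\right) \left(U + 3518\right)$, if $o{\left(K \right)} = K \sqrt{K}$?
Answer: $2135061 - 10431 i \sqrt{19} \approx 2.1351 \cdot 10^{6} - 45468.0 i$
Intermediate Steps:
$o{\left(K \right)} = K^{\frac{3}{2}}$
$U = 371 - 19 i \sqrt{19}$ ($U = \left(-19\right)^{\frac{3}{2}} + 371 = - 19 i \sqrt{19} + 371 = 371 - 19 i \sqrt{19} \approx 371.0 - 82.819 i$)
$\left(-4298 + 4847\right) \left(U + 3518\right) = \left(-4298 + 4847\right) \left(\left(371 - 19 i \sqrt{19}\right) + 3518\right) = 549 \left(3889 - 19 i \sqrt{19}\right) = 2135061 - 10431 i \sqrt{19}$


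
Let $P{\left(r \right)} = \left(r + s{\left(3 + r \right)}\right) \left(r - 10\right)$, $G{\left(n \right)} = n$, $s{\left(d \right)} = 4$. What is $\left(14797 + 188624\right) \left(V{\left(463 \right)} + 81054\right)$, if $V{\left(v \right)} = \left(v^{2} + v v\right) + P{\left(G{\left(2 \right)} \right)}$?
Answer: $103692634224$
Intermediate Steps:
$P{\left(r \right)} = \left(-10 + r\right) \left(4 + r\right)$ ($P{\left(r \right)} = \left(r + 4\right) \left(r - 10\right) = \left(4 + r\right) \left(-10 + r\right) = \left(-10 + r\right) \left(4 + r\right)$)
$V{\left(v \right)} = -48 + 2 v^{2}$ ($V{\left(v \right)} = \left(v^{2} + v v\right) - \left(52 - 4\right) = \left(v^{2} + v^{2}\right) - 48 = 2 v^{2} - 48 = -48 + 2 v^{2}$)
$\left(14797 + 188624\right) \left(V{\left(463 \right)} + 81054\right) = \left(14797 + 188624\right) \left(\left(-48 + 2 \cdot 463^{2}\right) + 81054\right) = 203421 \left(\left(-48 + 2 \cdot 214369\right) + 81054\right) = 203421 \left(\left(-48 + 428738\right) + 81054\right) = 203421 \left(428690 + 81054\right) = 203421 \cdot 509744 = 103692634224$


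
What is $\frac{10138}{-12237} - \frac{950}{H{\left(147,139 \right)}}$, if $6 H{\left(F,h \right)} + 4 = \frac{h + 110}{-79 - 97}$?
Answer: $\frac{12266496886}{11661861} \approx 1051.8$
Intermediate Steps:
$H{\left(F,h \right)} = - \frac{37}{48} - \frac{h}{1056}$ ($H{\left(F,h \right)} = - \frac{2}{3} + \frac{\left(h + 110\right) \frac{1}{-79 - 97}}{6} = - \frac{2}{3} + \frac{\left(110 + h\right) \frac{1}{-176}}{6} = - \frac{2}{3} + \frac{\left(110 + h\right) \left(- \frac{1}{176}\right)}{6} = - \frac{2}{3} + \frac{- \frac{5}{8} - \frac{h}{176}}{6} = - \frac{2}{3} - \left(\frac{5}{48} + \frac{h}{1056}\right) = - \frac{37}{48} - \frac{h}{1056}$)
$\frac{10138}{-12237} - \frac{950}{H{\left(147,139 \right)}} = \frac{10138}{-12237} - \frac{950}{- \frac{37}{48} - \frac{139}{1056}} = 10138 \left(- \frac{1}{12237}\right) - \frac{950}{- \frac{37}{48} - \frac{139}{1056}} = - \frac{10138}{12237} - \frac{950}{- \frac{953}{1056}} = - \frac{10138}{12237} - - \frac{1003200}{953} = - \frac{10138}{12237} + \frac{1003200}{953} = \frac{12266496886}{11661861}$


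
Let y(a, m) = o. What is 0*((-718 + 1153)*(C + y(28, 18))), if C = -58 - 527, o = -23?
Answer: 0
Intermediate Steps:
y(a, m) = -23
C = -585
0*((-718 + 1153)*(C + y(28, 18))) = 0*((-718 + 1153)*(-585 - 23)) = 0*(435*(-608)) = 0*(-264480) = 0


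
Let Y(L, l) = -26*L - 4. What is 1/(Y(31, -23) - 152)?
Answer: -1/962 ≈ -0.0010395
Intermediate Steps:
Y(L, l) = -4 - 26*L
1/(Y(31, -23) - 152) = 1/((-4 - 26*31) - 152) = 1/((-4 - 806) - 152) = 1/(-810 - 152) = 1/(-962) = -1/962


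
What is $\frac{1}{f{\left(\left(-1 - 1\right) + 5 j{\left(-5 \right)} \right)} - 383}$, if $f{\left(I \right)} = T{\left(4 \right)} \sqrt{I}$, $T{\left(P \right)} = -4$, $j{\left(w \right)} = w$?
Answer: $\frac{i}{- 383 i + 12 \sqrt{3}} \approx -0.0026033 + 0.00014128 i$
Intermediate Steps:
$f{\left(I \right)} = - 4 \sqrt{I}$
$\frac{1}{f{\left(\left(-1 - 1\right) + 5 j{\left(-5 \right)} \right)} - 383} = \frac{1}{- 4 \sqrt{\left(-1 - 1\right) + 5 \left(-5\right)} - 383} = \frac{1}{- 4 \sqrt{\left(-1 - 1\right) - 25} - 383} = \frac{1}{- 4 \sqrt{-2 - 25} - 383} = \frac{1}{- 4 \sqrt{-27} - 383} = \frac{1}{- 4 \cdot 3 i \sqrt{3} - 383} = \frac{1}{- 12 i \sqrt{3} - 383} = \frac{1}{-383 - 12 i \sqrt{3}}$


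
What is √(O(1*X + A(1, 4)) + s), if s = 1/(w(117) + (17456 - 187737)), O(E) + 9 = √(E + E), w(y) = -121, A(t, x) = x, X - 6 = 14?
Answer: √(-261331744838 + 116147366416*√3)/170402 ≈ 1.4394*I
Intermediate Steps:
X = 20 (X = 6 + 14 = 20)
O(E) = -9 + √2*√E (O(E) = -9 + √(E + E) = -9 + √(2*E) = -9 + √2*√E)
s = -1/170402 (s = 1/(-121 + (17456 - 187737)) = 1/(-121 - 170281) = 1/(-170402) = -1/170402 ≈ -5.8685e-6)
√(O(1*X + A(1, 4)) + s) = √((-9 + √2*√(1*20 + 4)) - 1/170402) = √((-9 + √2*√(20 + 4)) - 1/170402) = √((-9 + √2*√24) - 1/170402) = √((-9 + √2*(2*√6)) - 1/170402) = √((-9 + 4*√3) - 1/170402) = √(-1533619/170402 + 4*√3)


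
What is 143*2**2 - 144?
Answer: 428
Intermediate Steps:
143*2**2 - 144 = 143*4 - 144 = 572 - 144 = 428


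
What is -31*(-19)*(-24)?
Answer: -14136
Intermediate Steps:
-31*(-19)*(-24) = 589*(-24) = -14136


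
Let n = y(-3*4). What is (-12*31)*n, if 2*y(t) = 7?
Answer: -1302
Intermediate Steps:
y(t) = 7/2 (y(t) = (½)*7 = 7/2)
n = 7/2 ≈ 3.5000
(-12*31)*n = -12*31*(7/2) = -372*7/2 = -1302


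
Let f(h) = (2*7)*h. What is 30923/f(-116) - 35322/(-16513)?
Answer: -9250379/547288 ≈ -16.902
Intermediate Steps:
f(h) = 14*h
30923/f(-116) - 35322/(-16513) = 30923/((14*(-116))) - 35322/(-16513) = 30923/(-1624) - 35322*(-1/16513) = 30923*(-1/1624) + 5046/2359 = -30923/1624 + 5046/2359 = -9250379/547288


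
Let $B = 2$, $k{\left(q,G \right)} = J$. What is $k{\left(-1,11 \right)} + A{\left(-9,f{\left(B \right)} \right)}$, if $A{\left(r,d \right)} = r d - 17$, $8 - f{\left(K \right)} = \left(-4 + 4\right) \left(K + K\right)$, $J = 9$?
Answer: $-80$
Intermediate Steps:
$k{\left(q,G \right)} = 9$
$f{\left(K \right)} = 8$ ($f{\left(K \right)} = 8 - \left(-4 + 4\right) \left(K + K\right) = 8 - 0 \cdot 2 K = 8 - 0 = 8 + 0 = 8$)
$A{\left(r,d \right)} = -17 + d r$ ($A{\left(r,d \right)} = d r - 17 = -17 + d r$)
$k{\left(-1,11 \right)} + A{\left(-9,f{\left(B \right)} \right)} = 9 + \left(-17 + 8 \left(-9\right)\right) = 9 - 89 = -80$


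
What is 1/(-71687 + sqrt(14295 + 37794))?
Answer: -71687/5138973880 - sqrt(52089)/5138973880 ≈ -1.3994e-5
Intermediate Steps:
1/(-71687 + sqrt(14295 + 37794)) = 1/(-71687 + sqrt(52089))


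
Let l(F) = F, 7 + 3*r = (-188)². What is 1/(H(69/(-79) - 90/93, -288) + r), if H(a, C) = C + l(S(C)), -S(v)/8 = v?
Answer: 1/13795 ≈ 7.2490e-5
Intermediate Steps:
r = 11779 (r = -7/3 + (⅓)*(-188)² = -7/3 + (⅓)*35344 = -7/3 + 35344/3 = 11779)
S(v) = -8*v
H(a, C) = -7*C (H(a, C) = C - 8*C = -7*C)
1/(H(69/(-79) - 90/93, -288) + r) = 1/(-7*(-288) + 11779) = 1/(2016 + 11779) = 1/13795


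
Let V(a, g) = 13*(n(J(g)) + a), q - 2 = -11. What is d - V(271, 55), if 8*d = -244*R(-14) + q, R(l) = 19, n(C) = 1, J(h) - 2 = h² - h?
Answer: -32933/8 ≈ -4116.6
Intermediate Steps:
q = -9 (q = 2 - 11 = -9)
J(h) = 2 + h² - h (J(h) = 2 + (h² - h) = 2 + h² - h)
V(a, g) = 13 + 13*a (V(a, g) = 13*(1 + a) = 13 + 13*a)
d = -4645/8 (d = (-244*19 - 9)/8 = (-4636 - 9)/8 = (⅛)*(-4645) = -4645/8 ≈ -580.63)
d - V(271, 55) = -4645/8 - (13 + 13*271) = -4645/8 - (13 + 3523) = -4645/8 - 1*3536 = -4645/8 - 3536 = -32933/8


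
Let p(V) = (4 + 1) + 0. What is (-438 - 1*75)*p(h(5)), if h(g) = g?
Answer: -2565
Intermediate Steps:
p(V) = 5 (p(V) = 5 + 0 = 5)
(-438 - 1*75)*p(h(5)) = (-438 - 1*75)*5 = (-438 - 75)*5 = -513*5 = -2565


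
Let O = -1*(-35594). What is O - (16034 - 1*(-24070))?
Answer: -4510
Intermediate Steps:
O = 35594
O - (16034 - 1*(-24070)) = 35594 - (16034 - 1*(-24070)) = 35594 - (16034 + 24070) = 35594 - 1*40104 = 35594 - 40104 = -4510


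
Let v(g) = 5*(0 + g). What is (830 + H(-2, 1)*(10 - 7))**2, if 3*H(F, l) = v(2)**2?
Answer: 864900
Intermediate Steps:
v(g) = 5*g
H(F, l) = 100/3 (H(F, l) = (5*2)**2/3 = (1/3)*10**2 = (1/3)*100 = 100/3)
(830 + H(-2, 1)*(10 - 7))**2 = (830 + 100*(10 - 7)/3)**2 = (830 + (100/3)*3)**2 = (830 + 100)**2 = 930**2 = 864900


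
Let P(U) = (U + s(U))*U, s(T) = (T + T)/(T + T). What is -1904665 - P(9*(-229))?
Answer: -6150325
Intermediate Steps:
s(T) = 1 (s(T) = (2*T)/((2*T)) = (2*T)*(1/(2*T)) = 1)
P(U) = U*(1 + U) (P(U) = (U + 1)*U = (1 + U)*U = U*(1 + U))
-1904665 - P(9*(-229)) = -1904665 - 9*(-229)*(1 + 9*(-229)) = -1904665 - (-2061)*(1 - 2061) = -1904665 - (-2061)*(-2060) = -1904665 - 1*4245660 = -1904665 - 4245660 = -6150325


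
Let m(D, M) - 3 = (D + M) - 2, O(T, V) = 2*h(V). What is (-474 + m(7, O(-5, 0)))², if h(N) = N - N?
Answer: 217156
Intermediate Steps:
h(N) = 0
O(T, V) = 0 (O(T, V) = 2*0 = 0)
m(D, M) = 1 + D + M (m(D, M) = 3 + ((D + M) - 2) = 3 + (-2 + D + M) = 1 + D + M)
(-474 + m(7, O(-5, 0)))² = (-474 + (1 + 7 + 0))² = (-474 + 8)² = (-466)² = 217156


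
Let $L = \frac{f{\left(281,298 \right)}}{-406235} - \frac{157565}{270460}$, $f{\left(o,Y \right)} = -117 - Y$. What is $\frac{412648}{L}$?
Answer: $- \frac{1813510680933152}{2555847075} \approx -7.0955 \cdot 10^{5}$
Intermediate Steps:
$L = - \frac{2555847075}{4394812724}$ ($L = \frac{-117 - 298}{-406235} - \frac{157565}{270460} = \left(-117 - 298\right) \left(- \frac{1}{406235}\right) - \frac{31513}{54092} = \left(-415\right) \left(- \frac{1}{406235}\right) - \frac{31513}{54092} = \frac{83}{81247} - \frac{31513}{54092} = - \frac{2555847075}{4394812724} \approx -0.58156$)
$\frac{412648}{L} = \frac{412648}{- \frac{2555847075}{4394812724}} = 412648 \left(- \frac{4394812724}{2555847075}\right) = - \frac{1813510680933152}{2555847075}$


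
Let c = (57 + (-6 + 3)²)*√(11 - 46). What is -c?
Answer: -66*I*√35 ≈ -390.46*I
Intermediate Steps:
c = 66*I*√35 (c = (57 + (-3)²)*√(-35) = (57 + 9)*(I*√35) = 66*(I*√35) = 66*I*√35 ≈ 390.46*I)
-c = -66*I*√35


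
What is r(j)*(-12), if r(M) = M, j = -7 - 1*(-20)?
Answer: -156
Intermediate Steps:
j = 13 (j = -7 + 20 = 13)
r(j)*(-12) = 13*(-12) = -156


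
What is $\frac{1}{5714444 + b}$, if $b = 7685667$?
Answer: $\frac{1}{13400111} \approx 7.4626 \cdot 10^{-8}$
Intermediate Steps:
$\frac{1}{5714444 + b} = \frac{1}{5714444 + 7685667} = \frac{1}{13400111}$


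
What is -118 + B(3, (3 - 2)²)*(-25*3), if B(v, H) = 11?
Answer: -943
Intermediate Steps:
-118 + B(3, (3 - 2)²)*(-25*3) = -118 + 11*(-25*3) = -118 + 11*(-75) = -118 - 825 = -943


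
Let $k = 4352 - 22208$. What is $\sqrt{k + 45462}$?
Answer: $\sqrt{27606} \approx 166.15$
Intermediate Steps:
$k = -17856$
$\sqrt{k + 45462} = \sqrt{-17856 + 45462} = \sqrt{27606}$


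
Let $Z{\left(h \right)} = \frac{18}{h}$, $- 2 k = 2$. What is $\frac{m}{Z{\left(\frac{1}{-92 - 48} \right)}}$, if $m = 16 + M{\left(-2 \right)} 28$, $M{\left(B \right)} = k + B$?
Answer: $\frac{17}{630} \approx 0.026984$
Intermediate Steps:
$k = -1$ ($k = \left(- \frac{1}{2}\right) 2 = -1$)
$M{\left(B \right)} = -1 + B$
$m = -68$ ($m = 16 + \left(-1 - 2\right) 28 = 16 - 84 = -68$)
$\frac{m}{Z{\left(\frac{1}{-92 - 48} \right)}} = - \frac{68}{18 \frac{1}{\frac{1}{-92 - 48}}} = - \frac{68}{18 \frac{1}{\frac{1}{-140}}} = - \frac{68}{18 \frac{1}{- \frac{1}{140}}} = - \frac{68}{18 \left(-140\right)} = - \frac{68}{-2520} = \left(-68\right) \left(- \frac{1}{2520}\right) = \frac{17}{630}$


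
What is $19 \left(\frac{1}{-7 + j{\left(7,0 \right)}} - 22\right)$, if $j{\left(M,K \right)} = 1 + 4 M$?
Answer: $- \frac{9177}{22} \approx -417.14$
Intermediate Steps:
$19 \left(\frac{1}{-7 + j{\left(7,0 \right)}} - 22\right) = 19 \left(\frac{1}{-7 + \left(1 + 4 \cdot 7\right)} - 22\right) = 19 \left(\frac{1}{-7 + \left(1 + 28\right)} - 22\right) = 19 \left(\frac{1}{-7 + 29} - 22\right) = 19 \left(\frac{1}{22} - 22\right) = 19 \left(- \frac{483}{22}\right) = - \frac{9177}{22}$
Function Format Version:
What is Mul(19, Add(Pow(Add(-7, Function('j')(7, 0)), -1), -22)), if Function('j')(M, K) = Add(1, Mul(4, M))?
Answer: Rational(-9177, 22) ≈ -417.14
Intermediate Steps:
Mul(19, Add(Pow(Add(-7, Function('j')(7, 0)), -1), -22)) = Mul(19, Add(Pow(Add(-7, Add(1, Mul(4, 7))), -1), -22)) = Mul(19, Add(Pow(Add(-7, Add(1, 28)), -1), -22)) = Mul(19, Add(Pow(Add(-7, 29), -1), -22)) = Mul(19, Add(Pow(22, -1), -22)) = Mul(19, Add(Rational(1, 22), -22)) = Mul(19, Rational(-483, 22)) = Rational(-9177, 22)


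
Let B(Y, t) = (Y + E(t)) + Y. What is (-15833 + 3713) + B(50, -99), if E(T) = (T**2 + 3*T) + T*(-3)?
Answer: -2219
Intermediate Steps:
E(T) = T**2 (E(T) = (T**2 + 3*T) - 3*T = T**2)
B(Y, t) = t**2 + 2*Y (B(Y, t) = (Y + t**2) + Y = t**2 + 2*Y)
(-15833 + 3713) + B(50, -99) = (-15833 + 3713) + ((-99)**2 + 2*50) = -12120 + (9801 + 100) = -12120 + 9901 = -2219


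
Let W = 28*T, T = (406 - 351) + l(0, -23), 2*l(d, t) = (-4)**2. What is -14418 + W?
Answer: -12654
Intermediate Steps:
l(d, t) = 8 (l(d, t) = (1/2)*(-4)**2 = (1/2)*16 = 8)
T = 63 (T = (406 - 351) + 8 = 55 + 8 = 63)
W = 1764 (W = 28*63 = 1764)
-14418 + W = -14418 + 1764 = -12654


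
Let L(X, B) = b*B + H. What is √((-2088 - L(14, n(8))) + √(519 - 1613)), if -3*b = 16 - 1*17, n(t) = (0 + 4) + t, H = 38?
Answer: √(-2130 + I*√1094) ≈ 0.3583 + 46.153*I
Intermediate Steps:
n(t) = 4 + t
b = ⅓ (b = -(16 - 1*17)/3 = -(16 - 17)/3 = -⅓*(-1) = ⅓ ≈ 0.33333)
L(X, B) = 38 + B/3 (L(X, B) = B/3 + 38 = 38 + B/3)
√((-2088 - L(14, n(8))) + √(519 - 1613)) = √((-2088 - (38 + (4 + 8)/3)) + √(519 - 1613)) = √((-2088 - (38 + (⅓)*12)) + √(-1094)) = √((-2088 - (38 + 4)) + I*√1094) = √((-2088 - 1*42) + I*√1094) = √((-2088 - 42) + I*√1094) = √(-2130 + I*√1094)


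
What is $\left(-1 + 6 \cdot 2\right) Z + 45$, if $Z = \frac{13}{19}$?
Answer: $\frac{998}{19} \approx 52.526$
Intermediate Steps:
$Z = \frac{13}{19}$ ($Z = 13 \cdot \frac{1}{19} = \frac{13}{19} \approx 0.68421$)
$\left(-1 + 6 \cdot 2\right) Z + 45 = \left(-1 + 6 \cdot 2\right) \frac{13}{19} + 45 = \left(-1 + 12\right) \frac{13}{19} + 45 = 11 \cdot \frac{13}{19} + 45 = \frac{143}{19} + 45 = \frac{998}{19}$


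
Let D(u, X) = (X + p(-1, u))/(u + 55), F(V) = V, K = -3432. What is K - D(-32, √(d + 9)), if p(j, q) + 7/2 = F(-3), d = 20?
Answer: -157859/46 - √29/23 ≈ -3432.0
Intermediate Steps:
p(j, q) = -13/2 (p(j, q) = -7/2 - 3 = -13/2)
D(u, X) = (-13/2 + X)/(55 + u) (D(u, X) = (X - 13/2)/(u + 55) = (-13/2 + X)/(55 + u))
K - D(-32, √(d + 9)) = -3432 - (-13/2 + √(20 + 9))/(55 - 32) = -3432 - (-13/2 + √29)/23 = -3432 - (-13/46 + √29/23) = -3432 + (13/46 - √29/23) = -157859/46 - √29/23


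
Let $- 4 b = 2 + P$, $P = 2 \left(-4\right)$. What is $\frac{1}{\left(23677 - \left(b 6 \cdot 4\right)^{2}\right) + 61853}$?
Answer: $\frac{1}{84234} \approx 1.1872 \cdot 10^{-5}$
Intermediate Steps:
$P = -8$
$b = \frac{3}{2}$ ($b = - \frac{2 - 8}{4} = \left(- \frac{1}{4}\right) \left(-6\right) = \frac{3}{2} \approx 1.5$)
$\frac{1}{\left(23677 - \left(b 6 \cdot 4\right)^{2}\right) + 61853} = \frac{1}{\left(23677 - \left(\frac{3}{2} \cdot 6 \cdot 4\right)^{2}\right) + 61853} = \frac{1}{\left(23677 - \left(9 \cdot 4\right)^{2}\right) + 61853} = \frac{1}{\left(23677 - 36^{2}\right) + 61853} = \frac{1}{\left(23677 - 1296\right) + 61853} = \frac{1}{22381 + 61853} = \frac{1}{84234}$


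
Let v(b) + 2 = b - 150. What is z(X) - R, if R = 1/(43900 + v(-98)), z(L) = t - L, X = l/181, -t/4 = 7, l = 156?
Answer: -228027781/7900650 ≈ -28.862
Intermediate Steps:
t = -28 (t = -4*7 = -28)
v(b) = -152 + b (v(b) = -2 + (b - 150) = -2 + (-150 + b) = -152 + b)
X = 156/181 ≈ 0.86188
z(L) = -28 - L
R = 1/43650 (R = 1/(43900 + (-152 - 98)) = 1/(43900 - 250) = 1/43650 ≈ 2.2910e-5)
z(X) - R = (-28 - 1*156/181) - 1*1/43650 = (-28 - 156/181) - 1/43650 = -5224/181 - 1/43650 = -228027781/7900650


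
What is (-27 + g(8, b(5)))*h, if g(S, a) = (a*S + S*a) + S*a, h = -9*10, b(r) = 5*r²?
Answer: -267570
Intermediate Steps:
h = -90
g(S, a) = 3*S*a (g(S, a) = (S*a + S*a) + S*a = 2*S*a + S*a = 3*S*a)
(-27 + g(8, b(5)))*h = (-27 + 3*8*(5*5²))*(-90) = (-27 + 3*8*(5*25))*(-90) = (-27 + 3*8*125)*(-90) = (-27 + 3000)*(-90) = 2973*(-90) = -267570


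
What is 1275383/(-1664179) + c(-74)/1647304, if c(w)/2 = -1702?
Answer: -526652095687/685352180854 ≈ -0.76844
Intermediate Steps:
c(w) = -3404 (c(w) = 2*(-1702) = -3404)
1275383/(-1664179) + c(-74)/1647304 = 1275383/(-1664179) - 3404/1647304 = 1275383*(-1/1664179) - 3404*1/1647304 = -1275383/1664179 - 851/411826 = -526652095687/685352180854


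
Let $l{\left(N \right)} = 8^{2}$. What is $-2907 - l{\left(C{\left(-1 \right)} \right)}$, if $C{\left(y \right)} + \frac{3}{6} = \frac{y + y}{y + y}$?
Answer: $-2971$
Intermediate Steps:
$C{\left(y \right)} = \frac{1}{2}$ ($C{\left(y \right)} = - \frac{1}{2} + \frac{y + y}{y + y} = - \frac{1}{2} + \frac{2 y}{2 y} = - \frac{1}{2} + 2 y \frac{1}{2 y} = - \frac{1}{2} + 1 = \frac{1}{2}$)
$l{\left(N \right)} = 64$
$-2907 - l{\left(C{\left(-1 \right)} \right)} = -2907 - 64 = -2971$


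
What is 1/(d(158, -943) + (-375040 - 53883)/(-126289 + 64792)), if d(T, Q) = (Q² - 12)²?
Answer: 61497/48628287966495916 ≈ 1.2646e-12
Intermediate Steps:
d(T, Q) = (-12 + Q²)²
1/(d(158, -943) + (-375040 - 53883)/(-126289 + 64792)) = 1/((-12 + (-943)²)² + (-375040 - 53883)/(-126289 + 64792)) = 1/((-12 + 889249)² - 428923/(-61497)) = 1/(889237² - 428923*(-1/61497)) = 1/(790742442169 + 428923/61497) = 1/(48628287966495916/61497) = 61497/48628287966495916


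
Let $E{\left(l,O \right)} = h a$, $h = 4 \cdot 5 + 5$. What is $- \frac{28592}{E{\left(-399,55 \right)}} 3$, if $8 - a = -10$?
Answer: $- \frac{14296}{75} \approx -190.61$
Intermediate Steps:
$a = 18$ ($a = 8 - -10 = 8 + 10 = 18$)
$h = 25$ ($h = 20 + 5 = 25$)
$E{\left(l,O \right)} = 450$ ($E{\left(l,O \right)} = 25 \cdot 18 = 450$)
$- \frac{28592}{E{\left(-399,55 \right)}} 3 = - \frac{28592}{450} \cdot 3 = \left(-28592\right) \frac{1}{450} \cdot 3 = \left(- \frac{14296}{225}\right) 3 = - \frac{14296}{75}$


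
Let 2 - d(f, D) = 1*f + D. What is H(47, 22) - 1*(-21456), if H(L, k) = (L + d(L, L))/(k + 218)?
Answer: 343293/16 ≈ 21456.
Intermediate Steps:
d(f, D) = 2 - D - f (d(f, D) = 2 - (1*f + D) = 2 - (f + D) = 2 - (D + f) = 2 + (-D - f) = 2 - D - f)
H(L, k) = (2 - L)/(218 + k) (H(L, k) = (L + (2 - L - L))/(k + 218) = (L + (2 - 2*L))/(218 + k) = (2 - L)/(218 + k))
H(47, 22) - 1*(-21456) = (2 - 1*47)/(218 + 22) - 1*(-21456) = (2 - 47)/240 + 21456 = (1/240)*(-45) + 21456 = -3/16 + 21456 = 343293/16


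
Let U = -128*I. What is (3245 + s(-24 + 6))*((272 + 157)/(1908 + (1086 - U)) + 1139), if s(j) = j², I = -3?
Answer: 3537139537/870 ≈ 4.0657e+6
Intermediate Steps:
U = 384 (U = -128*(-3) = 384)
(3245 + s(-24 + 6))*((272 + 157)/(1908 + (1086 - U)) + 1139) = (3245 + (-24 + 6)²)*((272 + 157)/(1908 + (1086 - 1*384)) + 1139) = (3245 + (-18)²)*(429/(1908 + (1086 - 384)) + 1139) = (3245 + 324)*(429/(1908 + 702) + 1139) = 3569*(429/2610 + 1139) = 3569*(429*(1/2610) + 1139) = 3569*(143/870 + 1139) = 3569*(991073/870) = 3537139537/870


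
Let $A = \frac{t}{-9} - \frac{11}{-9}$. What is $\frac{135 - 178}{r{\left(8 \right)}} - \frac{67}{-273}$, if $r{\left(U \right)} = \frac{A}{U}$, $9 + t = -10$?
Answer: $- \frac{140533}{1365} \approx -102.95$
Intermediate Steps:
$t = -19$ ($t = -9 - 10 = -19$)
$A = \frac{10}{3}$ ($A = - \frac{19}{-9} - \frac{11}{-9} = \left(-19\right) \left(- \frac{1}{9}\right) - - \frac{11}{9} = \frac{19}{9} + \frac{11}{9} = \frac{10}{3} \approx 3.3333$)
$r{\left(U \right)} = \frac{10}{3 U}$
$\frac{135 - 178}{r{\left(8 \right)}} - \frac{67}{-273} = \frac{135 - 178}{\frac{10}{3} \cdot \frac{1}{8}} - \frac{67}{-273} = \frac{135 - 178}{\frac{10}{3} \cdot \frac{1}{8}} - - \frac{67}{273} = - \frac{43}{\frac{5}{12}} + \frac{67}{273} = \left(-43\right) \frac{12}{5} + \frac{67}{273} = - \frac{516}{5} + \frac{67}{273} = - \frac{140533}{1365}$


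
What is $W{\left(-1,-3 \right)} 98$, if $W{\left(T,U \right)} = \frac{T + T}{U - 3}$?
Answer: $\frac{98}{3} \approx 32.667$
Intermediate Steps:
$W{\left(T,U \right)} = \frac{2 T}{-3 + U}$
$W{\left(-1,-3 \right)} 98 = 2 \left(-1\right) \frac{1}{-3 - 3} \cdot 98 = 2 \left(-1\right) \frac{1}{-6} \cdot 98 = 2 \left(-1\right) \left(- \frac{1}{6}\right) 98 = \frac{1}{3} \cdot 98 = \frac{98}{3}$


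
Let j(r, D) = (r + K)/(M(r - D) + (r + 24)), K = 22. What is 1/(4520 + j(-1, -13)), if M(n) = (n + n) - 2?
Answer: 15/67807 ≈ 0.00022122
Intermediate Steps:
M(n) = -2 + 2*n (M(n) = 2*n - 2 = -2 + 2*n)
j(r, D) = (22 + r)/(22 - 2*D + 3*r) (j(r, D) = (r + 22)/((-2 + 2*(r - D)) + (r + 24)) = (22 + r)/((-2 + (-2*D + 2*r)) + (24 + r)) = (22 + r)/((-2 - 2*D + 2*r) + (24 + r)) = (22 + r)/(22 - 2*D + 3*r))
1/(4520 + j(-1, -13)) = 1/(4520 + (22 - 1)/(22 - 2*(-13) + 3*(-1))) = 1/(4520 + 21/(22 + 26 - 3)) = 1/(4520 + 21/45) = 1/(4520 + (1/45)*21) = 1/(4520 + 7/15) = 1/(67807/15) = 15/67807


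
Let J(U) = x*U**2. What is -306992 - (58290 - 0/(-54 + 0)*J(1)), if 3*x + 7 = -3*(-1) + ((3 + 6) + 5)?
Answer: -365282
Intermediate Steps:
x = 10/3 (x = -7/3 + (-3*(-1) + ((3 + 6) + 5))/3 = -7/3 + (3 + (9 + 5))/3 = -7/3 + (3 + 14)/3 = -7/3 + (1/3)*17 = -7/3 + 17/3 = 10/3 ≈ 3.3333)
J(U) = 10*U**2/3
-306992 - (58290 - 0/(-54 + 0)*J(1)) = -306992 - (58290 - 0/(-54 + 0)*(10/3)*1**2) = -306992 - (58290 - 0/(-54)*(10/3)*1) = -306992 - (58290 - 0*(-1/54)*10/3) = -306992 - (58290 - 0*10/3) = -306992 - (58290 - 1*0) = -306992 - (58290 + 0) = -306992 - 1*58290 = -306992 - 58290 = -365282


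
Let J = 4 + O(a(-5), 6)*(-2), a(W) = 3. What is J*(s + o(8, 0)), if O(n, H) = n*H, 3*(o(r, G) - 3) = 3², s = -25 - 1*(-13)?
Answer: 192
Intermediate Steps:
s = -12 (s = -25 + 13 = -12)
o(r, G) = 6 (o(r, G) = 3 + (⅓)*3² = 3 + (⅓)*9 = 3 + 3 = 6)
O(n, H) = H*n
J = -32 (J = 4 + (6*3)*(-2) = 4 + 18*(-2) = 4 - 36 = -32)
J*(s + o(8, 0)) = -32*(-12 + 6) = -32*(-6) = 192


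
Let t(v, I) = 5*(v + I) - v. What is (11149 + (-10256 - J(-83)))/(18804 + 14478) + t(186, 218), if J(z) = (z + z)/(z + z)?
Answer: 30520040/16641 ≈ 1834.0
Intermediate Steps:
J(z) = 1 (J(z) = (2*z)/((2*z)) = (2*z)*(1/(2*z)) = 1)
t(v, I) = 4*v + 5*I (t(v, I) = 5*(I + v) - v = (5*I + 5*v) - v = 4*v + 5*I)
(11149 + (-10256 - J(-83)))/(18804 + 14478) + t(186, 218) = (11149 + (-10256 - 1*1))/(18804 + 14478) + (4*186 + 5*218) = (11149 + (-10256 - 1))/33282 + (744 + 1090) = (11149 - 10257)*(1/33282) + 1834 = 892*(1/33282) + 1834 = 446/16641 + 1834 = 30520040/16641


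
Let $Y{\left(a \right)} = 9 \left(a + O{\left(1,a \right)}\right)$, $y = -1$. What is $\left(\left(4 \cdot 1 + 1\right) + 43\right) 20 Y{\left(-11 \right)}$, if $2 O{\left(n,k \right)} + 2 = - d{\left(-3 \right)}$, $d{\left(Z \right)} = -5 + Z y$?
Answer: $-95040$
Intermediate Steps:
$d{\left(Z \right)} = -5 - Z$ ($d{\left(Z \right)} = -5 + Z \left(-1\right) = -5 - Z$)
$O{\left(n,k \right)} = 0$ ($O{\left(n,k \right)} = -1 + \frac{\left(-1\right) \left(-5 - -3\right)}{2} = -1 + \frac{\left(-1\right) \left(-5 + 3\right)}{2} = -1 + \frac{\left(-1\right) \left(-2\right)}{2} = -1 + \frac{1}{2} \cdot 2 = -1 + 1 = 0$)
$Y{\left(a \right)} = 9 a$ ($Y{\left(a \right)} = 9 \left(a + 0\right) = 9 a$)
$\left(\left(4 \cdot 1 + 1\right) + 43\right) 20 Y{\left(-11 \right)} = \left(\left(4 \cdot 1 + 1\right) + 43\right) 20 \cdot 9 \left(-11\right) = \left(\left(4 + 1\right) + 43\right) 20 \left(-99\right) = \left(5 + 43\right) 20 \left(-99\right) = 48 \cdot 20 \left(-99\right) = 960 \left(-99\right) = -95040$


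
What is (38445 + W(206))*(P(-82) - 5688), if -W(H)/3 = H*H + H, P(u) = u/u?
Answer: 508878447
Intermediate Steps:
P(u) = 1
W(H) = -3*H - 3*H² (W(H) = -3*(H*H + H) = -3*(H² + H) = -3*(H + H²) = -3*H - 3*H²)
(38445 + W(206))*(P(-82) - 5688) = (38445 - 3*206*(1 + 206))*(1 - 5688) = (38445 - 3*206*207)*(-5687) = (38445 - 127926)*(-5687) = -89481*(-5687) = 508878447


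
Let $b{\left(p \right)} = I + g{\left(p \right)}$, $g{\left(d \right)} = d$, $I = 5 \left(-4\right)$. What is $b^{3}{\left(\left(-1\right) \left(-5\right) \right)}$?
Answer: $-3375$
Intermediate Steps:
$I = -20$
$b{\left(p \right)} = -20 + p$
$b^{3}{\left(\left(-1\right) \left(-5\right) \right)} = \left(-20 - -5\right)^{3} = \left(-20 + 5\right)^{3} = \left(-15\right)^{3} = -3375$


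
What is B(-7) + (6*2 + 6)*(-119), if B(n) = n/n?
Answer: -2141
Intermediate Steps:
B(n) = 1
B(-7) + (6*2 + 6)*(-119) = 1 + (6*2 + 6)*(-119) = 1 + (12 + 6)*(-119) = 1 + 18*(-119) = 1 - 2142 = -2141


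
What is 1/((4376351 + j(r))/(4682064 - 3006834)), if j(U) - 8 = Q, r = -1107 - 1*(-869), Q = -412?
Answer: 29390/76771 ≈ 0.38283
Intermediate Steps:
r = -238 (r = -1107 + 869 = -238)
j(U) = -404 (j(U) = 8 - 412 = -404)
1/((4376351 + j(r))/(4682064 - 3006834)) = 1/((4376351 - 404)/(4682064 - 3006834)) = 1/(4375947/1675230) = 1/(4375947*(1/1675230)) = 1/(76771/29390) = 29390/76771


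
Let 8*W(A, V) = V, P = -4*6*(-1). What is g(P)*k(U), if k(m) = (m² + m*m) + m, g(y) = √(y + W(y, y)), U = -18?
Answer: 1890*√3 ≈ 3273.6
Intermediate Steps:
P = 24 (P = -24*(-1) = 24)
W(A, V) = V/8
g(y) = 3*√2*√y/4 (g(y) = √(y + y/8) = √(9*y/8) = 3*√2*√y/4)
k(m) = m + 2*m² (k(m) = (m² + m²) + m = 2*m² + m = m + 2*m²)
g(P)*k(U) = (3*√2*√24/4)*(-18*(1 + 2*(-18))) = (3*√2*(2*√6)/4)*(-18*(1 - 36)) = (3*√3)*(-18*(-35)) = (3*√3)*630 = 1890*√3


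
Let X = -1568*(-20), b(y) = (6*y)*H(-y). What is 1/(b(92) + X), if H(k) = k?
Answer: -1/19424 ≈ -5.1483e-5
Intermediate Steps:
b(y) = -6*y**2 (b(y) = (6*y)*(-y) = -6*y**2)
X = 31360
1/(b(92) + X) = 1/(-6*92**2 + 31360) = 1/(-6*8464 + 31360) = 1/(-50784 + 31360) = 1/(-19424) = -1/19424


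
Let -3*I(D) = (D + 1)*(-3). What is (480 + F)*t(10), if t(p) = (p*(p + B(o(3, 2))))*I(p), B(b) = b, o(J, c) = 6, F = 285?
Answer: 1346400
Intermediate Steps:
I(D) = 1 + D (I(D) = -(D + 1)*(-3)/3 = -(1 + D)*(-3)/3 = -(-3 - 3*D)/3 = 1 + D)
t(p) = p*(1 + p)*(6 + p) (t(p) = (p*(p + 6))*(1 + p) = (p*(6 + p))*(1 + p) = p*(1 + p)*(6 + p))
(480 + F)*t(10) = (480 + 285)*(10*(1 + 10)*(6 + 10)) = 765*(10*11*16) = 765*1760 = 1346400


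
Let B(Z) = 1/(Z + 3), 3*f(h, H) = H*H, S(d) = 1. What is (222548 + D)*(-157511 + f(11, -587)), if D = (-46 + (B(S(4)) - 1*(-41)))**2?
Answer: -37974692613/4 ≈ -9.4937e+9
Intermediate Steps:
f(h, H) = H**2/3 (f(h, H) = (H*H)/3 = H**2/3)
B(Z) = 1/(3 + Z)
D = 361/16 (D = (-46 + (1/(3 + 1) - 1*(-41)))**2 = (-46 + (1/4 + 41))**2 = (-46 + 165/4)**2 = (-19/4)**2 = 361/16 ≈ 22.563)
(222548 + D)*(-157511 + f(11, -587)) = (222548 + 361/16)*(-157511 + (1/3)*(-587)**2) = 3561129*(-157511 + (1/3)*344569)/16 = 3561129*(-157511 + 344569/3)/16 = (3561129/16)*(-127964/3) = -37974692613/4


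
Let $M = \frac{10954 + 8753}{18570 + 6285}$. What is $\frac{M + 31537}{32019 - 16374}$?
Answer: $\frac{261290614}{129618825} \approx 2.0158$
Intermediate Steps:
$M = \frac{6569}{8285}$ ($M = \frac{19707}{24855} = 19707 \cdot \frac{1}{24855} = \frac{6569}{8285} \approx 0.79288$)
$\frac{M + 31537}{32019 - 16374} = \frac{\frac{6569}{8285} + 31537}{32019 - 16374} = \frac{261290614}{8285 \cdot 15645} = \frac{261290614}{8285} \cdot \frac{1}{15645} = \frac{261290614}{129618825}$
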